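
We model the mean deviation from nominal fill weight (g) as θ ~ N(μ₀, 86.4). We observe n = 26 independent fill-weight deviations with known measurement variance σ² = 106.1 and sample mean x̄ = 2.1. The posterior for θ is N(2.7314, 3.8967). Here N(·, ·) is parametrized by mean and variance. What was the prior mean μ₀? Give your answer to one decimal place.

With known observation variance, the Normal–Normal posterior has precision τ_n = τ₀ + n/σ² and mean μ_n = (τ₀μ₀ + (n/σ²)x̄)/τ_n.
Here τ₀ = 1/86.4 = 0.011574 and τ_data = 26/106.1 = 0.245052, so τ_n = 0.256626.
Rearranging for μ₀: μ₀ = (μ_n·τ_n − τ_data·x̄)/τ₀ = (2.7314·0.256626 − 0.245052·2.1) / 0.011574 = 0.186339/0.011574 ≈ 16.1.

μ₀ = 16.1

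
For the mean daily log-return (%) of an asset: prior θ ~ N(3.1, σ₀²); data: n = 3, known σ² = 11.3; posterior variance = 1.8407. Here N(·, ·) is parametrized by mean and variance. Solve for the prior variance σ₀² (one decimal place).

For the Normal–Normal model with known σ², precisions add: τ_n = τ₀ + n/σ².
So 1/σ₀² = 1/1.8407 − 3/11.3 = 0.543272 − 0.265487 = 0.277785.
Hence σ₀² = 1/0.277785 ≈ 3.6.

σ₀² = 3.6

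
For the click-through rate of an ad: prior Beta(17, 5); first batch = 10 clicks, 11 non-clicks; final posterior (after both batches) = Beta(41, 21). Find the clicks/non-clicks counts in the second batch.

Because Beta–binomial updating is additive in the counts, the combined data contributed (α_post−α_prior, β_post−β_prior) successes and failures.
Total across both batches: 41−17=24 clicks, 21−5=16 non-clicks.
Subtract the first batch: 24−10=14 clicks and 16−11=5 non-clicks.

14 clicks and 5 non-clicks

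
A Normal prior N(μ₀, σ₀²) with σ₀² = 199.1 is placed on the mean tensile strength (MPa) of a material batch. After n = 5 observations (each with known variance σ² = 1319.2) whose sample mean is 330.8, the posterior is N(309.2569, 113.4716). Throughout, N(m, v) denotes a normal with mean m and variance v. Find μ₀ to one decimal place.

With known observation variance, the Normal–Normal posterior has precision τ_n = τ₀ + n/σ² and mean μ_n = (τ₀μ₀ + (n/σ²)x̄)/τ_n.
Here τ₀ = 1/199.1 = 0.005023 and τ_data = 5/1319.2 = 0.003790, so τ_n = 0.008813.
Rearranging for μ₀: μ₀ = (μ_n·τ_n − τ_data·x̄)/τ₀ = (309.2569·0.008813 − 0.003790·330.8) / 0.005023 = 1.471749/0.005023 ≈ 293.0.

μ₀ = 293.0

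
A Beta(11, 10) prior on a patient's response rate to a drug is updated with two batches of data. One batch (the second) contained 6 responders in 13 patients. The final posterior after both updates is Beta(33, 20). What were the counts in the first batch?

Sequential conjugate updates are equivalent to a single update on the pooled data, so total successes = posterior α − prior α and total failures = posterior β − prior β.
Total across both batches: 33−11=22 responders, 20−10=10 non-responders.
Subtract the second batch: 22−6=16 responders and 10−7=3 non-responders.

16 responders and 3 non-responders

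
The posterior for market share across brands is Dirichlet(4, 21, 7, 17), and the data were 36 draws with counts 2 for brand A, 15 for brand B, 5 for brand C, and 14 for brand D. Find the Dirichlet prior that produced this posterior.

Dirichlet(2, 6, 2, 3)

For a Dirichlet(α) prior with multinomial counts c, the posterior is Dirichlet(α + c) componentwise.
Subtract each count from the matching posterior parameter: 4−2=2, 21−15=6, 7−5=2, 17−14=3.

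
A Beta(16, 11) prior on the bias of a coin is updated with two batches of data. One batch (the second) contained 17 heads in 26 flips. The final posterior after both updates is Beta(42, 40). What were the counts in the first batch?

9 heads and 20 tails

Because Beta–binomial updating is additive in the counts, the combined data contributed (α_post−α_prior, β_post−β_prior) successes and failures.
Total across both batches: 42−16=26 heads, 40−11=29 tails.
Subtract the second batch: 26−17=9 heads and 29−9=20 tails.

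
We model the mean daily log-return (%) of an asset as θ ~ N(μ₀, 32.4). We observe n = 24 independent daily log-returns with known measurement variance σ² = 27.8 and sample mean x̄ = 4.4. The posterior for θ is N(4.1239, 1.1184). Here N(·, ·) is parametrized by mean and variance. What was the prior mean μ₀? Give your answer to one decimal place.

The posterior mean is a precision-weighted average: μ_n = (τ₀μ₀ + τ_data·x̄)/(τ₀+τ_data), with τ₀=1/σ₀² and τ_data=n/σ².
Here τ₀ = 1/32.4 = 0.030864 and τ_data = 24/27.8 = 0.863309, so τ_n = 0.894173.
Rearranging for μ₀: μ₀ = (μ_n·τ_n − τ_data·x̄)/τ₀ = (4.1239·0.894173 − 0.863309·4.4) / 0.030864 = -0.111080/0.030864 ≈ -3.6.

μ₀ = -3.6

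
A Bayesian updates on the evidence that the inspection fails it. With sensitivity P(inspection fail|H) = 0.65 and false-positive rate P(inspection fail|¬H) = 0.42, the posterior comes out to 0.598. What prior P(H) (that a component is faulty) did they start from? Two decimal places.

P(H) = 0.49

Bayes' rule in odds form gives O(H|E) = O(H)·[P(E|H)/P(E|¬H)], hence O(H) = O(H|E)/LR.
Posterior odds = 0.598/(1−0.598) = 1.4876. LR = 0.65/0.42 = 1.5476.
Prior odds = 1.4876/1.5476 = 0.9612, so P(H) = 0.9612/(1+0.9612) ≈ 0.49.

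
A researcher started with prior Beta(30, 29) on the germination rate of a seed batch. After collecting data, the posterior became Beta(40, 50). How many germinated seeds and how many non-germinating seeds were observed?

A Beta(α, β) prior with s successes and f failures in binomial data gives a Beta(α+s, β+f) posterior.
Match parameters: s=40−30=10, f=50−29=21.

10 germinated seeds and 21 non-germinating seeds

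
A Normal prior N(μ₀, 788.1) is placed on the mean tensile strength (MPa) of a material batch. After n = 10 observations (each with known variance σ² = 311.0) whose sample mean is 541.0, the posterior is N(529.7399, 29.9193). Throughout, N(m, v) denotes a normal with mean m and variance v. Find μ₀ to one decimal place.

The posterior mean is a precision-weighted average: μ_n = (τ₀μ₀ + τ_data·x̄)/(τ₀+τ_data), with τ₀=1/σ₀² and τ_data=n/σ².
Here τ₀ = 1/788.1 = 0.001269 and τ_data = 10/311.0 = 0.032154, so τ_n = 0.033423.
Rearranging for μ₀: μ₀ = (μ_n·τ_n − τ_data·x̄)/τ₀ = (529.7399·0.033423 − 0.032154·541.0) / 0.001269 = 0.310183/0.001269 ≈ 244.4.

μ₀ = 244.4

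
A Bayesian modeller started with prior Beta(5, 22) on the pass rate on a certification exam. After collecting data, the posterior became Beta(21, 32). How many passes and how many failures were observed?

16 passes and 10 failures

Beta is conjugate to the binomial likelihood: posterior = Beta(a+s, b+f).
Match parameters: s=21−5=16, f=32−22=10.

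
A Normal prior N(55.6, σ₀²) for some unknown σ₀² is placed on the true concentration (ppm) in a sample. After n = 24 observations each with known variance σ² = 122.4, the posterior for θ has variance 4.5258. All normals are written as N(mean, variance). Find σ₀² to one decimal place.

For the Normal–Normal model with known σ², precisions add: τ_n = τ₀ + n/σ².
So 1/σ₀² = 1/4.5258 − 24/122.4 = 0.220955 − 0.196078 = 0.024877.
Hence σ₀² = 1/0.024877 ≈ 40.2.

σ₀² = 40.2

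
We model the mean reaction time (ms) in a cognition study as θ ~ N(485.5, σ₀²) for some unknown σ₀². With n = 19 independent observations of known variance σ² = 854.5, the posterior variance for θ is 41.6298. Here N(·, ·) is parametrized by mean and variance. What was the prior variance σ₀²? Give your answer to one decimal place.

Posterior precision equals prior precision plus data precision: 1/σ_n² = 1/σ₀² + n/σ².
So 1/σ₀² = 1/41.6298 − 19/854.5 = 0.024021 − 0.022235 = 0.001786.
Hence σ₀² = 1/0.001786 ≈ 559.9.

σ₀² = 559.9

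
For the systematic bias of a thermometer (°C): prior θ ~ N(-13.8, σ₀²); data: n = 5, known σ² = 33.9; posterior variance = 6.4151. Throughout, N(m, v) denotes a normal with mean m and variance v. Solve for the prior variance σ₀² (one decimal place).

Posterior precision equals prior precision plus data precision: 1/σ_n² = 1/σ₀² + n/σ².
So 1/σ₀² = 1/6.4151 − 5/33.9 = 0.155882 − 0.147493 = 0.008389.
Hence σ₀² = 1/0.008389 ≈ 119.2.

σ₀² = 119.2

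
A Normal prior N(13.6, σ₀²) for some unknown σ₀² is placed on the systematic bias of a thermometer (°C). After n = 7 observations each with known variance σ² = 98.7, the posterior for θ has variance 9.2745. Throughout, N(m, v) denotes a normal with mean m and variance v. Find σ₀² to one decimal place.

σ₀² = 27.1

Posterior precision equals prior precision plus data precision: 1/σ_n² = 1/σ₀² + n/σ².
So 1/σ₀² = 1/9.2745 − 7/98.7 = 0.107823 − 0.070922 = 0.036901.
Hence σ₀² = 1/0.036901 ≈ 27.1.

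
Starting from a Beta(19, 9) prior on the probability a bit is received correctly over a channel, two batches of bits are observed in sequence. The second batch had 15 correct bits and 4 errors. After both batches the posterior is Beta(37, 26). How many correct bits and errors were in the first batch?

3 correct bits and 13 errors

Sequential conjugate updates are equivalent to a single update on the pooled data, so total successes = posterior α − prior α and total failures = posterior β − prior β.
Total across both batches: 37−19=18 correct bits, 26−9=17 errors.
Subtract the second batch: 18−15=3 correct bits and 17−4=13 errors.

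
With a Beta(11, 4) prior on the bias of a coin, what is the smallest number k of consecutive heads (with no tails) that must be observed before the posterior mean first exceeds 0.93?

k = 43

After k heads and 0 tails the posterior is Beta(11+k, 4), with mean (11+k)/(11+4+k).
Set (11+k)/(15+k) > 0.93 and solve: k > (0.93·15 − 11)/(1 − 0.93) = 42.143.
The smallest integer exceeding 42.143 is 43, and checking k=43: (54)/(58) = 0.9310 > 0.93.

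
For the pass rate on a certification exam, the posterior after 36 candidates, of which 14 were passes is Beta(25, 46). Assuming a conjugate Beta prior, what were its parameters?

Beta(11, 24)

A Beta(a, b) prior with s successes and f failures in binomial data gives a Beta(a+s, b+f) posterior.
So a = 25 − 14 = 11 and b = 46 − 22 = 24.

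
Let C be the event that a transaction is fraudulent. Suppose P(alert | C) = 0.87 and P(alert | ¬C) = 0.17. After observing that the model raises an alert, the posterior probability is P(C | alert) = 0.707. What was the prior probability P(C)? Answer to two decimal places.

Bayes' rule in odds form gives O(C|E) = O(C)·[P(E|C)/P(E|¬C)], hence O(C) = O(C|E)/LR.
Posterior odds = 0.707/(1−0.707) = 2.4130. LR = 0.87/0.17 = 5.1176.
Prior odds = 2.4130/5.1176 = 0.4715, so P(C) = 0.4715/(1+0.4715) ≈ 0.32.

P(C) = 0.32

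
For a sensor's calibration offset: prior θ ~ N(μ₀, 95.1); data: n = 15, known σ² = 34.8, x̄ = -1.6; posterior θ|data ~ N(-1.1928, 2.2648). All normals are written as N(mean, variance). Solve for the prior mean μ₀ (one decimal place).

The posterior mean is a precision-weighted average: μ_n = (τ₀μ₀ + τ_data·x̄)/(τ₀+τ_data), with τ₀=1/σ₀² and τ_data=n/σ².
Here τ₀ = 1/95.1 = 0.010515 and τ_data = 15/34.8 = 0.431034, so τ_n = 0.441549.
Rearranging for μ₀: μ₀ = (μ_n·τ_n − τ_data·x̄)/τ₀ = (-1.1928·0.441549 − 0.431034·-1.6) / 0.010515 = 0.162975/0.010515 ≈ 15.5.

μ₀ = 15.5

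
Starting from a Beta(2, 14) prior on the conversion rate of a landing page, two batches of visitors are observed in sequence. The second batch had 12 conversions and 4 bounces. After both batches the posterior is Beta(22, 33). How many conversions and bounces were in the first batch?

Because Beta–binomial updating is additive in the counts, the combined data contributed (α_post−α_prior, β_post−β_prior) successes and failures.
Total across both batches: 22−2=20 conversions, 33−14=19 bounces.
Subtract the second batch: 20−12=8 conversions and 19−4=15 bounces.

8 conversions and 15 bounces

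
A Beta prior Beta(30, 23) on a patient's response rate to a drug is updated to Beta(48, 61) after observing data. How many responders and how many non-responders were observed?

18 responders and 38 non-responders

A Beta(α, β) prior with s successes and f failures in binomial data gives a Beta(α+s, β+f) posterior.
Match parameters: s=48−30=18, f=61−23=38.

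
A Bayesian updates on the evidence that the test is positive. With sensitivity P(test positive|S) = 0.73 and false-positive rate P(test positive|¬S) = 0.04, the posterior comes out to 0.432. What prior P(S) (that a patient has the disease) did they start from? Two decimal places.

P(S) = 0.04

Bayes' rule in odds form gives O(S|E) = O(S)·[P(E|S)/P(E|¬S)], hence O(S) = O(S|E)/LR.
Posterior odds = 0.432/(1−0.432) = 0.7606. LR = 0.73/0.04 = 18.2500.
Prior odds = 0.7606/18.2500 = 0.0417, so P(S) = 0.0417/(1+0.0417) ≈ 0.04.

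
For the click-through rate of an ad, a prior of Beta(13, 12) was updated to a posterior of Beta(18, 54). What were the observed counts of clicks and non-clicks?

5 clicks and 42 non-clicks

Beta is conjugate to the binomial likelihood: posterior = Beta(α+s, β+f).
So s = 18 − 13 = 5 and f = 54 − 12 = 42.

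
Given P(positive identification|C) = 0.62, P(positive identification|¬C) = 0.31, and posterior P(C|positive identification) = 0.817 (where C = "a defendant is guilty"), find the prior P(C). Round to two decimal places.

Bayes' rule in odds form gives O(C|E) = O(C)·[P(E|C)/P(E|¬C)], hence O(C) = O(C|E)/LR.
Posterior odds = 0.817/(1−0.817) = 4.4645. LR = 0.62/0.31 = 2.0000.
Prior odds = 4.4645/2.0000 = 2.2323, so P(C) = 2.2323/(1+2.2323) ≈ 0.69.

P(C) = 0.69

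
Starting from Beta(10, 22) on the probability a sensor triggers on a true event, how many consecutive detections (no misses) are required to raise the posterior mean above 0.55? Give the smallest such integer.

k = 17

After k detections and 0 misses the posterior is Beta(10+k, 22), with mean (10+k)/(10+22+k).
Set (10+k)/(32+k) > 0.55 and solve: k > (0.55·32 − 10)/(1 − 0.55) = 16.889.
The smallest integer exceeding 16.889 is 17, and checking k=17: (27)/(49) = 0.5510 > 0.55.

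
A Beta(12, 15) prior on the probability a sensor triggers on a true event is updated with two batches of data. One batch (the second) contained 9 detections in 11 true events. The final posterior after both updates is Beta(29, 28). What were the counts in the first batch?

Because Beta–binomial updating is additive in the counts, the combined data contributed (α_post−α_prior, β_post−β_prior) successes and failures.
Total across both batches: 29−12=17 detections, 28−15=13 misses.
Subtract the second batch: 17−9=8 detections and 13−2=11 misses.

8 detections and 11 misses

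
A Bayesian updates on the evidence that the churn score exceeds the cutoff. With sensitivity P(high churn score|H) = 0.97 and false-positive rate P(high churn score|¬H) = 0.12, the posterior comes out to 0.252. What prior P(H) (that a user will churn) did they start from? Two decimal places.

Bayes' rule in odds form gives O(H|E) = O(H)·[P(E|H)/P(E|¬H)], hence O(H) = O(H|E)/LR.
Posterior odds = 0.252/(1−0.252) = 0.3369. LR = 0.97/0.12 = 8.0833.
Prior odds = 0.3369/8.0833 = 0.0417, so P(H) = 0.0417/(1+0.0417) ≈ 0.04.

P(H) = 0.04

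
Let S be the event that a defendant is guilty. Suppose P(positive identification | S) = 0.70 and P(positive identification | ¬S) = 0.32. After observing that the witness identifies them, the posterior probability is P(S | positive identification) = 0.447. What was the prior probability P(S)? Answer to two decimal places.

P(S) = 0.27

In odds form, posterior odds = prior odds × likelihood ratio, so prior odds = posterior odds ÷ LR.
Posterior odds = 0.447/(1−0.447) = 0.8083. LR = 0.70/0.32 = 2.1875.
Prior odds = 0.8083/2.1875 = 0.3695, so P(S) = 0.3695/(1+0.3695) ≈ 0.27.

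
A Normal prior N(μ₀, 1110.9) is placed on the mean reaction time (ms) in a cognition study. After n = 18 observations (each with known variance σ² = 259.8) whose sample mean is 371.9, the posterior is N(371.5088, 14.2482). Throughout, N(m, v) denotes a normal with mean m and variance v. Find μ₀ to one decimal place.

The posterior mean is a precision-weighted average: μ_n = (τ₀μ₀ + τ_data·x̄)/(τ₀+τ_data), with τ₀=1/σ₀² and τ_data=n/σ².
Here τ₀ = 1/1110.9 = 0.000900 and τ_data = 18/259.8 = 0.069284, so τ_n = 0.070184.
Rearranging for μ₀: μ₀ = (μ_n·τ_n − τ_data·x̄)/τ₀ = (371.5088·0.070184 − 0.069284·371.9) / 0.000900 = 0.307254/0.000900 ≈ 341.4.

μ₀ = 341.4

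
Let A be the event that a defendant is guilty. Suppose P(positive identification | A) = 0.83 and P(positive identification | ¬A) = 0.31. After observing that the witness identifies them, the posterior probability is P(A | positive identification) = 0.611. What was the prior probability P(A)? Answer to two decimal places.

Bayes' rule in odds form gives O(A|E) = O(A)·[P(E|A)/P(E|¬A)], hence O(A) = O(A|E)/LR.
Posterior odds = 0.611/(1−0.611) = 1.5707. LR = 0.83/0.31 = 2.6774.
Prior odds = 1.5707/2.6774 = 0.5867, so P(A) = 0.5867/(1+0.5867) ≈ 0.37.

P(A) = 0.37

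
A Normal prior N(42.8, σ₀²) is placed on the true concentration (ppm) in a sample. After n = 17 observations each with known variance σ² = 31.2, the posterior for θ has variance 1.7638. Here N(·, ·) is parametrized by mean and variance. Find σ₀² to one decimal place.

σ₀² = 45.3

Posterior precision equals prior precision plus data precision: 1/σ_n² = 1/σ₀² + n/σ².
So 1/σ₀² = 1/1.7638 − 17/31.2 = 0.566958 − 0.544872 = 0.022086.
Hence σ₀² = 1/0.022086 ≈ 45.3.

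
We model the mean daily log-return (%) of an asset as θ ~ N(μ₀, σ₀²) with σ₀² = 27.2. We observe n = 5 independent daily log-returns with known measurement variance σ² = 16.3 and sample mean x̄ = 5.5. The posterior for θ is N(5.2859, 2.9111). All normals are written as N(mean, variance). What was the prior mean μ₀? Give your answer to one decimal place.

The posterior mean is a precision-weighted average: μ_n = (τ₀μ₀ + τ_data·x̄)/(τ₀+τ_data), with τ₀=1/σ₀² and τ_data=n/σ².
Here τ₀ = 1/27.2 = 0.036765 and τ_data = 5/16.3 = 0.306748, so τ_n = 0.343513.
Rearranging for μ₀: μ₀ = (μ_n·τ_n − τ_data·x̄)/τ₀ = (5.2859·0.343513 − 0.306748·5.5) / 0.036765 = 0.128661/0.036765 ≈ 3.5.

μ₀ = 3.5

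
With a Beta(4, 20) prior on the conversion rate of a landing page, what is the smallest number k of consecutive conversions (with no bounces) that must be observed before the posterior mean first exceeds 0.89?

k = 158

After k conversions and 0 bounces the posterior is Beta(4+k, 20), with mean (4+k)/(4+20+k).
Set (4+k)/(24+k) > 0.89 and solve: k > (0.89·24 − 4)/(1 − 0.89) = 157.818.
The smallest integer exceeding 157.818 is 158.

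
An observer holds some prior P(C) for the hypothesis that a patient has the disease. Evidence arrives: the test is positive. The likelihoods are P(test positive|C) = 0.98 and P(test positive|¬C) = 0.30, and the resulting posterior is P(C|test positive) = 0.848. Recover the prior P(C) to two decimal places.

P(C) = 0.63

In odds form, posterior odds = prior odds × likelihood ratio, so prior odds = posterior odds ÷ LR.
Posterior odds = 0.848/(1−0.848) = 5.5789. LR = 0.98/0.30 = 3.2667.
Prior odds = 5.5789/3.2667 = 1.7078, so P(C) = 1.7078/(1+1.7078) ≈ 0.63.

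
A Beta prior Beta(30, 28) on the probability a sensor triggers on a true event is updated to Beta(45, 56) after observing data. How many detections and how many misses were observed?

15 detections and 28 misses

Under Beta–binomial conjugacy the posterior parameters are (α+s, β+f).
So s = 45 − 30 = 15 and f = 56 − 28 = 28.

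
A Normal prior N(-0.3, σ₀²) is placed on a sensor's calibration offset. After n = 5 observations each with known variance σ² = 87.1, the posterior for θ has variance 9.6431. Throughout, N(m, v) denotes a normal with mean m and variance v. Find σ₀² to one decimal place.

σ₀² = 21.6

Posterior precision equals prior precision plus data precision: 1/σ_n² = 1/σ₀² + n/σ².
So 1/σ₀² = 1/9.6431 − 5/87.1 = 0.103701 − 0.057405 = 0.046296.
Hence σ₀² = 1/0.046296 ≈ 21.6.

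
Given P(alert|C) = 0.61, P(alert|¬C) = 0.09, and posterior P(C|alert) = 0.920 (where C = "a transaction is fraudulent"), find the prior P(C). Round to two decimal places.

P(C) = 0.63

Bayes' rule in odds form gives O(C|E) = O(C)·[P(E|C)/P(E|¬C)], hence O(C) = O(C|E)/LR.
Posterior odds = 0.920/(1−0.920) = 11.5000. LR = 0.61/0.09 = 6.7778.
Prior odds = 11.5000/6.7778 = 1.6967, so P(C) = 1.6967/(1+1.6967) ≈ 0.63.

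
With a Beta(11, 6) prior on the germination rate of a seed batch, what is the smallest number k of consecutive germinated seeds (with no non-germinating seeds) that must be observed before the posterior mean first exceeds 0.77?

k = 10

After k germinated seeds and 0 non-germinating seeds the posterior is Beta(11+k, 6), with mean (11+k)/(11+6+k).
Set (11+k)/(17+k) > 0.77 and solve: k > (0.77·17 − 11)/(1 − 0.77) = 9.087.
The smallest integer exceeding 9.087 is 10, and checking k=10: (21)/(27) = 0.7778 > 0.77.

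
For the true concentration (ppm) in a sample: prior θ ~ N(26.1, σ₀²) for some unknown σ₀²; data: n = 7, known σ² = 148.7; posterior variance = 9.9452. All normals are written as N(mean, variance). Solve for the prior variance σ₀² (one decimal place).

σ₀² = 18.7

For the Normal–Normal model with known σ², precisions add: τ_n = τ₀ + n/σ².
So 1/σ₀² = 1/9.9452 − 7/148.7 = 0.100551 − 0.047075 = 0.053476.
Hence σ₀² = 1/0.053476 ≈ 18.7.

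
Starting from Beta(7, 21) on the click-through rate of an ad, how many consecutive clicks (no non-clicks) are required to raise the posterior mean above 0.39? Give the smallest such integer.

After k clicks and 0 non-clicks the posterior is Beta(7+k, 21), with mean (7+k)/(7+21+k).
Set (7+k)/(28+k) > 0.39 and solve: k > (0.39·28 − 7)/(1 − 0.39) = 6.426.
The smallest integer exceeding 6.426 is 7, and checking k=7: (14)/(35) = 0.4000 > 0.39.

k = 7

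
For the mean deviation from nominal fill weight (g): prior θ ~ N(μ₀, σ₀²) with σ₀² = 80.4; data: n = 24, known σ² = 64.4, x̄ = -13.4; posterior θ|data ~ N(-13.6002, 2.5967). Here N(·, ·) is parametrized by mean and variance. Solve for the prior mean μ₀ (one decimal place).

The posterior mean is a precision-weighted average: μ_n = (τ₀μ₀ + τ_data·x̄)/(τ₀+τ_data), with τ₀=1/σ₀² and τ_data=n/σ².
Here τ₀ = 1/80.4 = 0.012438 and τ_data = 24/64.4 = 0.372671, so τ_n = 0.385109.
Rearranging for μ₀: μ₀ = (μ_n·τ_n − τ_data·x̄)/τ₀ = (-13.6002·0.385109 − 0.372671·-13.4) / 0.012438 = -0.243768/0.012438 ≈ -19.6.

μ₀ = -19.6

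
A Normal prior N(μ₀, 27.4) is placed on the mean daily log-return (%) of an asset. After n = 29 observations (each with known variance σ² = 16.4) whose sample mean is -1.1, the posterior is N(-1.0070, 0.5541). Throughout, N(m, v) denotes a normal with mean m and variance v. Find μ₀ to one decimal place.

μ₀ = 3.5

With known observation variance, the Normal–Normal posterior has precision τ_n = τ₀ + n/σ² and mean μ_n = (τ₀μ₀ + (n/σ²)x̄)/τ_n.
Here τ₀ = 1/27.4 = 0.036496 and τ_data = 29/16.4 = 1.768293, so τ_n = 1.804789.
Rearranging for μ₀: μ₀ = (μ_n·τ_n − τ_data·x̄)/τ₀ = (-1.0070·1.804789 − 1.768293·-1.1) / 0.036496 = 0.127700/0.036496 ≈ 3.5.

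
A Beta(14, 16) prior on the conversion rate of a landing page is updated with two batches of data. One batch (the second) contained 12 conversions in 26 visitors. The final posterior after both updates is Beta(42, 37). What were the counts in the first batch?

Because Beta–binomial updating is additive in the counts, the combined data contributed (α_post−α_prior, β_post−β_prior) successes and failures.
Total across both batches: 42−14=28 conversions, 37−16=21 bounces.
Subtract the second batch: 28−12=16 conversions and 21−14=7 bounces.

16 conversions and 7 bounces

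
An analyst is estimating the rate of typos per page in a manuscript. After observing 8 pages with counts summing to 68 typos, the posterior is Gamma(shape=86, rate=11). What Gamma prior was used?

A Gamma(α, β) prior (rate parametrization) on a Poisson rate with n observations summing to S gives posterior Gamma(α+S, β+n).
So α = 86 − 68 = 18 and β = 11 − 8 = 3.

Gamma(shape=18, rate=3)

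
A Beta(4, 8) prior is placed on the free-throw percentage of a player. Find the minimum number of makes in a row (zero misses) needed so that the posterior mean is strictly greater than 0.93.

After k makes and 0 misses the posterior is Beta(4+k, 8), with mean (4+k)/(4+8+k).
Set (4+k)/(12+k) > 0.93 and solve: k > (0.93·12 − 4)/(1 − 0.93) = 102.286.
The smallest integer exceeding 102.286 is 103, and checking k=103: (107)/(115) = 0.9304 > 0.93.

k = 103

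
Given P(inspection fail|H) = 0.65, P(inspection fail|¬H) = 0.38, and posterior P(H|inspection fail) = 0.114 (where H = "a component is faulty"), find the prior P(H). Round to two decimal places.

P(H) = 0.07

In odds form, posterior odds = prior odds × likelihood ratio, so prior odds = posterior odds ÷ LR.
Posterior odds = 0.114/(1−0.114) = 0.1287. LR = 0.65/0.38 = 1.7105.
Prior odds = 0.1287/1.7105 = 0.0752, so P(H) = 0.0752/(1+0.0752) ≈ 0.07.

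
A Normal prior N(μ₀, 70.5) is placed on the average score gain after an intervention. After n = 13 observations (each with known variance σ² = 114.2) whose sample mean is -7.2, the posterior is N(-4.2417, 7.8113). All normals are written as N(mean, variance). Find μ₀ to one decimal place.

With known observation variance, the Normal–Normal posterior has precision τ_n = τ₀ + n/σ² and mean μ_n = (τ₀μ₀ + (n/σ²)x̄)/τ_n.
Here τ₀ = 1/70.5 = 0.014184 and τ_data = 13/114.2 = 0.113835, so τ_n = 0.128019.
Rearranging for μ₀: μ₀ = (μ_n·τ_n − τ_data·x̄)/τ₀ = (-4.2417·0.128019 − 0.113835·-7.2) / 0.014184 = 0.276594/0.014184 ≈ 19.5.

μ₀ = 19.5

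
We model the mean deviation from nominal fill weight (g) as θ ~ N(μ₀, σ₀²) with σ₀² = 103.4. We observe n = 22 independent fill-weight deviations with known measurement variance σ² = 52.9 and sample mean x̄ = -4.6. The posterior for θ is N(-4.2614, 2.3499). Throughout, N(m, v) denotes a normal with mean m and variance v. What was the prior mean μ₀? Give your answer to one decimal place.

μ₀ = 10.3

The posterior mean is a precision-weighted average: μ_n = (τ₀μ₀ + τ_data·x̄)/(τ₀+τ_data), with τ₀=1/σ₀² and τ_data=n/σ².
Here τ₀ = 1/103.4 = 0.009671 and τ_data = 22/52.9 = 0.415879, so τ_n = 0.425550.
Rearranging for μ₀: μ₀ = (μ_n·τ_n − τ_data·x̄)/τ₀ = (-4.2614·0.425550 − 0.415879·-4.6) / 0.009671 = 0.099605/0.009671 ≈ 10.3.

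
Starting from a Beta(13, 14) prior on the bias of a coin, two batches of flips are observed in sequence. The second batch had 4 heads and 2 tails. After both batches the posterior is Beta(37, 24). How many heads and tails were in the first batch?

Sequential conjugate updates are equivalent to a single update on the pooled data, so total successes = posterior α − prior α and total failures = posterior β − prior β.
Total across both batches: 37−13=24 heads, 24−14=10 tails.
Subtract the second batch: 24−4=20 heads and 10−2=8 tails.

20 heads and 8 tails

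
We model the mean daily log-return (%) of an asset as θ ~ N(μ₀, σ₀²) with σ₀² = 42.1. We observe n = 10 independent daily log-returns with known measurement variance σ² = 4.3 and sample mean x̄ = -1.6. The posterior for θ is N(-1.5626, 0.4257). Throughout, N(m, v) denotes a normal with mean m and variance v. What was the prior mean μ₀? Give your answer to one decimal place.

μ₀ = 2.1

With known observation variance, the Normal–Normal posterior has precision τ_n = τ₀ + n/σ² and mean μ_n = (τ₀μ₀ + (n/σ²)x̄)/τ_n.
Here τ₀ = 1/42.1 = 0.023753 and τ_data = 10/4.3 = 2.325581, so τ_n = 2.349334.
Rearranging for μ₀: μ₀ = (μ_n·τ_n − τ_data·x̄)/τ₀ = (-1.5626·2.349334 − 2.325581·-1.6) / 0.023753 = 0.049860/0.023753 ≈ 2.1.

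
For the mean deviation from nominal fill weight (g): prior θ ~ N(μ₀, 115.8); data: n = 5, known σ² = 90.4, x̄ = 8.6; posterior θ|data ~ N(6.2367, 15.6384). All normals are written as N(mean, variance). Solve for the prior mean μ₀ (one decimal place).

With known observation variance, the Normal–Normal posterior has precision τ_n = τ₀ + n/σ² and mean μ_n = (τ₀μ₀ + (n/σ²)x̄)/τ_n.
Here τ₀ = 1/115.8 = 0.008636 and τ_data = 5/90.4 = 0.055310, so τ_n = 0.063946.
Rearranging for μ₀: μ₀ = (μ_n·τ_n − τ_data·x̄)/τ₀ = (6.2367·0.063946 − 0.055310·8.6) / 0.008636 = -0.076854/0.008636 ≈ -8.9.

μ₀ = -8.9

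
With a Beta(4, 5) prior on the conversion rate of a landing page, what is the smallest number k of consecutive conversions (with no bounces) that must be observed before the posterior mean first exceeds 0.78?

k = 14

After k conversions and 0 bounces the posterior is Beta(4+k, 5), with mean (4+k)/(4+5+k).
Set (4+k)/(9+k) > 0.78 and solve: k > (0.78·9 − 4)/(1 − 0.78) = 13.727.
The smallest integer exceeding 13.727 is 14, and checking k=14: (18)/(23) = 0.7826 > 0.78.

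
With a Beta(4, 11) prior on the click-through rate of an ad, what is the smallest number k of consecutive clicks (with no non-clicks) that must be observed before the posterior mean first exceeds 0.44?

k = 5

After k clicks and 0 non-clicks the posterior is Beta(4+k, 11), with mean (4+k)/(4+11+k).
Set (4+k)/(15+k) > 0.44 and solve: k > (0.44·15 − 4)/(1 − 0.44) = 4.643.
The smallest integer exceeding 4.643 is 5, and checking k=5: (9)/(20) = 0.4500 > 0.44.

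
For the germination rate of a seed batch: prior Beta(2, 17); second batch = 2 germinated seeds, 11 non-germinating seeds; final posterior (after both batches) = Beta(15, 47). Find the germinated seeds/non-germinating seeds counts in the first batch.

11 germinated seeds and 19 non-germinating seeds

Because Beta–binomial updating is additive in the counts, the combined data contributed (α_post−α_prior, β_post−β_prior) successes and failures.
Total across both batches: 15−2=13 germinated seeds, 47−17=30 non-germinating seeds.
Subtract the second batch: 13−2=11 germinated seeds and 30−11=19 non-germinating seeds.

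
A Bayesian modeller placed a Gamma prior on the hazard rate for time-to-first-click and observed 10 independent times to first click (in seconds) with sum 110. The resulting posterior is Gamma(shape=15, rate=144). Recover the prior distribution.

For an exponential likelihood with a Gamma(α, β) prior on the rate, n observations with total T give posterior Gamma(α+n, β+T).
So α = 15 − 10 = 5 and β = 144 − 110 = 34.

Gamma(shape=5, rate=34)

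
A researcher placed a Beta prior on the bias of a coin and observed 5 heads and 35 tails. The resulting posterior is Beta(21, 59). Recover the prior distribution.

Beta(16, 24)

Beta is conjugate to the binomial likelihood: posterior = Beta(a+s, b+f).
Subtract the data counts: 21−5=16, 59−35=24.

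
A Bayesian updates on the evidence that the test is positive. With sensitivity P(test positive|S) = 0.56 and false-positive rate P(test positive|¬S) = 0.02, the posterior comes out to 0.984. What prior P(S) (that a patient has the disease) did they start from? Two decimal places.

In odds form, posterior odds = prior odds × likelihood ratio, so prior odds = posterior odds ÷ LR.
Posterior odds = 0.984/(1−0.984) = 61.5000. LR = 0.56/0.02 = 28.0000.
Prior odds = 61.5000/28.0000 = 2.1964, so P(S) = 2.1964/(1+2.1964) ≈ 0.69.

P(S) = 0.69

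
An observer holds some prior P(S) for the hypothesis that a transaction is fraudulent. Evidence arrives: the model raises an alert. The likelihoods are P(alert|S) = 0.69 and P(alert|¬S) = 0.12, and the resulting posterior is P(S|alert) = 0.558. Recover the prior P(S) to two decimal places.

In odds form, posterior odds = prior odds × likelihood ratio, so prior odds = posterior odds ÷ LR.
Posterior odds = 0.558/(1−0.558) = 1.2624. LR = 0.69/0.12 = 5.7500.
Prior odds = 1.2624/5.7500 = 0.2195, so P(S) = 0.2195/(1+0.2195) ≈ 0.18.

P(S) = 0.18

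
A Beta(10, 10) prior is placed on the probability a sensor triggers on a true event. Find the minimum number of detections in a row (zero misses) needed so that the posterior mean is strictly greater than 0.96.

k = 231

After k detections and 0 misses the posterior is Beta(10+k, 10), with mean (10+k)/(10+10+k).
Set (10+k)/(20+k) > 0.96 and solve: k > (0.96·20 − 10)/(1 − 0.96) = 230.000.
The smallest integer exceeding 230.000 is 231, and checking k=231: (241)/(251) = 0.9602 > 0.96.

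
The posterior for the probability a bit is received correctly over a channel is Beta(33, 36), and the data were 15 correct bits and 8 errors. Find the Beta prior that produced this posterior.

Beta is conjugate to the binomial likelihood: posterior = Beta(α+s, β+f).
So α = 33 − 15 = 18 and β = 36 − 8 = 28.

Beta(18, 28)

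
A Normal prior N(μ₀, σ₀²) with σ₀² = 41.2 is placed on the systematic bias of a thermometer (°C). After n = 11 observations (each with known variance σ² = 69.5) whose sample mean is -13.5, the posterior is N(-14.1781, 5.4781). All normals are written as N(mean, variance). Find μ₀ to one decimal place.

With known observation variance, the Normal–Normal posterior has precision τ_n = τ₀ + n/σ² and mean μ_n = (τ₀μ₀ + (n/σ²)x̄)/τ_n.
Here τ₀ = 1/41.2 = 0.024272 and τ_data = 11/69.5 = 0.158273, so τ_n = 0.182545.
Rearranging for μ₀: μ₀ = (μ_n·τ_n − τ_data·x̄)/τ₀ = (-14.1781·0.182545 − 0.158273·-13.5) / 0.024272 = -0.451456/0.024272 ≈ -18.6.

μ₀ = -18.6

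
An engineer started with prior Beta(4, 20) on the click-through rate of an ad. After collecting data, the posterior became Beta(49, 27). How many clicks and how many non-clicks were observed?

Under Beta–binomial conjugacy the posterior parameters are (a+s, b+f).
Match parameters: s=49−4=45, f=27−20=7.

45 clicks and 7 non-clicks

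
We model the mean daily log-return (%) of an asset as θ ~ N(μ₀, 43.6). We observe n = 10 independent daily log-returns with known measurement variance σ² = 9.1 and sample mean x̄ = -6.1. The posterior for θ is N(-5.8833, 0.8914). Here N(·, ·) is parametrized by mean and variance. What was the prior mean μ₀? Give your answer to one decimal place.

μ₀ = 4.5

With known observation variance, the Normal–Normal posterior has precision τ_n = τ₀ + n/σ² and mean μ_n = (τ₀μ₀ + (n/σ²)x̄)/τ_n.
Here τ₀ = 1/43.6 = 0.022936 and τ_data = 10/9.1 = 1.098901, so τ_n = 1.121837.
Rearranging for μ₀: μ₀ = (μ_n·τ_n − τ_data·x̄)/τ₀ = (-5.8833·1.121837 − 1.098901·-6.1) / 0.022936 = 0.103192/0.022936 ≈ 4.5.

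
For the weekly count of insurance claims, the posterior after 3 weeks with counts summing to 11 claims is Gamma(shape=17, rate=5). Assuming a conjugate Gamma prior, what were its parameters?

Gamma(shape=6, rate=2)

A Gamma(α, β) prior (rate parametrization) on a Poisson rate with n observations summing to S gives posterior Gamma(α+S, β+n).
So α = 17 − 11 = 6 and β = 5 − 3 = 2.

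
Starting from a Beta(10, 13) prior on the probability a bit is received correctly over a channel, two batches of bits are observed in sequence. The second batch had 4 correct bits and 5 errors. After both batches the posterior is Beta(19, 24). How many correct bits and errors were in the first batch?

5 correct bits and 6 errors

Sequential conjugate updates are equivalent to a single update on the pooled data, so total successes = posterior α − prior α and total failures = posterior β − prior β.
Total across both batches: 19−10=9 correct bits, 24−13=11 errors.
Subtract the second batch: 9−4=5 correct bits and 11−5=6 errors.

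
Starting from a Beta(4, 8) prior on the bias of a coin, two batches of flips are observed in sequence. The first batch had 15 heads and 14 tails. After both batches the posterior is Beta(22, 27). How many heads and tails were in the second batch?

Sequential conjugate updates are equivalent to a single update on the pooled data, so total successes = posterior α − prior α and total failures = posterior β − prior β.
Total across both batches: 22−4=18 heads, 27−8=19 tails.
Subtract the first batch: 18−15=3 heads and 19−14=5 tails.

3 heads and 5 tails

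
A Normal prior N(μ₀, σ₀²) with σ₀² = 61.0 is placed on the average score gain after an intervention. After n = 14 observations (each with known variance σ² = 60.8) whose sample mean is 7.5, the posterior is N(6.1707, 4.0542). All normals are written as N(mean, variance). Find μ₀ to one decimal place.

μ₀ = -12.5

With known observation variance, the Normal–Normal posterior has precision τ_n = τ₀ + n/σ² and mean μ_n = (τ₀μ₀ + (n/σ²)x̄)/τ_n.
Here τ₀ = 1/61.0 = 0.016393 and τ_data = 14/60.8 = 0.230263, so τ_n = 0.246656.
Rearranging for μ₀: μ₀ = (μ_n·τ_n − τ_data·x̄)/τ₀ = (6.1707·0.246656 − 0.230263·7.5) / 0.016393 = -0.204932/0.016393 ≈ -12.5.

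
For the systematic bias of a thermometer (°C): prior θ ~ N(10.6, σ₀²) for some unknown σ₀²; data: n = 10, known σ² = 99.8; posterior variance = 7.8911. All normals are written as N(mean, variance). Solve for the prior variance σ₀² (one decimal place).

σ₀² = 37.7

For the Normal–Normal model with known σ², precisions add: τ_n = τ₀ + n/σ².
So 1/σ₀² = 1/7.8911 − 10/99.8 = 0.126725 − 0.100200 = 0.026525.
Hence σ₀² = 1/0.026525 ≈ 37.7.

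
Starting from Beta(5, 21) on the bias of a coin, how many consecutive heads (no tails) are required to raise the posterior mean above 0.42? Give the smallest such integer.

After k heads and 0 tails the posterior is Beta(5+k, 21), with mean (5+k)/(5+21+k).
Set (5+k)/(26+k) > 0.42 and solve: k > (0.42·26 − 5)/(1 − 0.42) = 10.207.
The smallest integer exceeding 10.207 is 11.

k = 11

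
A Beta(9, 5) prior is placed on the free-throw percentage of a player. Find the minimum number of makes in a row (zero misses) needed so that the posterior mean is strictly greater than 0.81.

k = 13

After k makes and 0 misses the posterior is Beta(9+k, 5), with mean (9+k)/(9+5+k).
Set (9+k)/(14+k) > 0.81 and solve: k > (0.81·14 − 9)/(1 − 0.81) = 12.316.
The smallest integer exceeding 12.316 is 13, and checking k=13: (22)/(27) = 0.8148 > 0.81.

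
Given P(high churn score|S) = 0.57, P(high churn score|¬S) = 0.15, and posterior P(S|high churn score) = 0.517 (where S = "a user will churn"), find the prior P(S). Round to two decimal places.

In odds form, posterior odds = prior odds × likelihood ratio, so prior odds = posterior odds ÷ LR.
Posterior odds = 0.517/(1−0.517) = 1.0704. LR = 0.57/0.15 = 3.8000.
Prior odds = 1.0704/3.8000 = 0.2817, so P(S) = 0.2817/(1+0.2817) ≈ 0.22.

P(S) = 0.22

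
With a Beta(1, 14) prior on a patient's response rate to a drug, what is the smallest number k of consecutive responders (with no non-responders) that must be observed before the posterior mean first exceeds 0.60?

After k responders and 0 non-responders the posterior is Beta(1+k, 14), with mean (1+k)/(1+14+k).
Set (1+k)/(15+k) > 0.60 and solve: k > (0.60·15 − 1)/(1 − 0.60) = 20.000.
The smallest integer exceeding 20.000 is 21, and checking k=21: (22)/(36) = 0.6111 > 0.60.

k = 21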